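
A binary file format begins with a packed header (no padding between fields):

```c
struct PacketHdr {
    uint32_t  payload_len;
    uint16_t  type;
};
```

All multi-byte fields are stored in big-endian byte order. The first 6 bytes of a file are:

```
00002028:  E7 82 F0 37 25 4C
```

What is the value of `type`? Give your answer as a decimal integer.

9548

`type` follows `payload_len` (4 bytes), so it starts at byte offset 4 and occupies 2 bytes.
Bytes at offsets 4..5: 25 4C.
Big-endian stores the most-significant byte at the lowest address.
The bytes are already most-significant first: 0x254C.
0x254C = 9548.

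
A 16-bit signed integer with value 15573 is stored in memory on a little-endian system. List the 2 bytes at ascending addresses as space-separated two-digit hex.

15573 in hexadecimal, padded to 16 bits, is 0x3CD5.
Split into bytes (most-significant first): 3C D5.
Little-endian stores the least-significant byte at the lowest address.
So at ascending addresses the bytes are D5 3C.

D5 3C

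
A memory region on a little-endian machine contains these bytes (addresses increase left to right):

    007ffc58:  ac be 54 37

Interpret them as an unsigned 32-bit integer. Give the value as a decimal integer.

928300716

Little-endian stores the least-significant byte at the lowest address.
Reassemble most-significant byte first: 37 54 BE AC → 0x3754BEAC.
0x3754BEAC = 928300716.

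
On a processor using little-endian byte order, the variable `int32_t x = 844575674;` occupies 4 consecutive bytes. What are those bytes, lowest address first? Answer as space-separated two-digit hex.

844575674 in hexadecimal, padded to 32 bits, is 0x325733BA.
Split into bytes (most-significant first): 32 57 33 BA.
In little-endian order the low byte comes first in memory.
So at ascending addresses the bytes are BA 33 57 32.

BA 33 57 32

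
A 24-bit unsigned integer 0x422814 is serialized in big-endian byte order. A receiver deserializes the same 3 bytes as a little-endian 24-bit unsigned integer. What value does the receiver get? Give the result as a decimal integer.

1321026

Stored big-endian, the bytes at ascending addresses are 42 28 14.
Read back as little-endian, the first byte is least significant, giving 0x142842.
0x142842 = 1321026.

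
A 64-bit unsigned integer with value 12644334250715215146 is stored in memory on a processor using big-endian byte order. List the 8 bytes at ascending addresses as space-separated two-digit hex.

AF 79 B3 02 2B 2F 75 2A

12644334250715215146 in hexadecimal, padded to 64 bits, is 0xAF79B3022B2F752A.
Split into bytes (most-significant first): AF 79 B3 02 2B 2F 75 2A.
Big-endian stores the most-significant byte at the lowest address.
So the memory order matches the most-significant-first order: AF 79 B3 02 2B 2F 75 2A.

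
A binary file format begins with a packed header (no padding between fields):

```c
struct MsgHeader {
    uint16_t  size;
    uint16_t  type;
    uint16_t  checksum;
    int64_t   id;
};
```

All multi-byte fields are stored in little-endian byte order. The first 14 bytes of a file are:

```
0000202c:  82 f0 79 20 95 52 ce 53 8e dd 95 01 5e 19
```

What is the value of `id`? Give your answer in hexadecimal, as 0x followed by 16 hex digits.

0x195E0195DD8E53CE

`id` follows `size` (2 B), `type` (2 B), `checksum` (2 B), so it starts at offset 2 + 2 + 2 = 6 and occupies 8 bytes.
Bytes at offsets 6..13: CE 53 8E DD 95 01 5E 19.
In little-endian order the low byte comes first in memory.
Reassemble most-significant byte first: 19 5E 01 95 DD 8E 53 CE → 0x195E0195DD8E53CE.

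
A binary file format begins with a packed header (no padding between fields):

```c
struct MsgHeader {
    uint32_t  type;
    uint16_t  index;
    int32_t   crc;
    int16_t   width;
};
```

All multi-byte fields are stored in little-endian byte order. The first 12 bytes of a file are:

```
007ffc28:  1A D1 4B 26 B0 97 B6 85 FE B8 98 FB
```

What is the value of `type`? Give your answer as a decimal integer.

642502938

`type` is the first field, at byte offset 0, occupying 4 bytes.
Bytes at offsets 0..3: 1A D1 4B 26.
Little-endian stores the least-significant byte at the lowest address.
Reassemble most-significant byte first: 26 4B D1 1A → 0x264BD11A.
0x264BD11A = 642502938.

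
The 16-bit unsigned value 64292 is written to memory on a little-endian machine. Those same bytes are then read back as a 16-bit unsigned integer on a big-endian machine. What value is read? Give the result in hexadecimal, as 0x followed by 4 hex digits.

0x24FB

64292 in 16-bit hexadecimal is 0xFB24.
Stored little-endian, the bytes at ascending addresses are 24 FB.
Read back as big-endian, the last byte is least significant, giving 0x24FB.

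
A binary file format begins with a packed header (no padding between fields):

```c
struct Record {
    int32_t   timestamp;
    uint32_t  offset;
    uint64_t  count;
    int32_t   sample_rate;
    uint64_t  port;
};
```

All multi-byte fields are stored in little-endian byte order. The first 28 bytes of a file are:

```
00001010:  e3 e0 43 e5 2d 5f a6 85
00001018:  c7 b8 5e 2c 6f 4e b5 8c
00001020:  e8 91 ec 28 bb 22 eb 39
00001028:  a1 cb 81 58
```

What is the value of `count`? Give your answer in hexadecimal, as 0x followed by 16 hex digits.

0x8CB54E6F2C5EB8C7

`count` follows `timestamp` (4 B), `offset` (4 B), so it starts at offset 4 + 4 = 8 and occupies 8 bytes.
Bytes at offsets 8..15: C7 B8 5E 2C 6F 4E B5 8C.
In little-endian order the low byte comes first in memory.
Reassemble most-significant byte first: 8C B5 4E 6F 2C 5E B8 C7 → 0x8CB54E6F2C5EB8C7.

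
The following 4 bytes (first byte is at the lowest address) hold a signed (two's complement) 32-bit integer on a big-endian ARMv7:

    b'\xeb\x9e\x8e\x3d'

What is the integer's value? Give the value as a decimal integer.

-341930435

In big-endian order the high byte comes first in memory.
The bytes are already most-significant first: 0xEB9E8E3D.
Top bit is set, so as a signed 32-bit value this is 0xEB9E8E3D − 2^32 = -341930435.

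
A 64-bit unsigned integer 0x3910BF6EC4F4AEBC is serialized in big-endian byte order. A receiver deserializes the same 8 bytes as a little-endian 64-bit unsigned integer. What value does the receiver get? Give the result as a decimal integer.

Stored big-endian, the bytes at ascending addresses are 39 10 BF 6E C4 F4 AE BC.
Read back as little-endian, the first byte is least significant, giving 0xBCAEF4C46EBF1039.
0xBCAEF4C46EBF1039 = 13596073449586888761.

13596073449586888761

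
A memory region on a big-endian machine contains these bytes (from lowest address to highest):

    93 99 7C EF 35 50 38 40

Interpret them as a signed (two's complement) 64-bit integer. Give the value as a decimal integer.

-7811074711863936960

Big-endian: lowest address holds the most-significant byte.
The bytes are already most-significant first: 0x93997CEF35503840.
Top bit is set, so as a signed 64-bit value this is 0x93997CEF35503840 − 2^64 = -7811074711863936960.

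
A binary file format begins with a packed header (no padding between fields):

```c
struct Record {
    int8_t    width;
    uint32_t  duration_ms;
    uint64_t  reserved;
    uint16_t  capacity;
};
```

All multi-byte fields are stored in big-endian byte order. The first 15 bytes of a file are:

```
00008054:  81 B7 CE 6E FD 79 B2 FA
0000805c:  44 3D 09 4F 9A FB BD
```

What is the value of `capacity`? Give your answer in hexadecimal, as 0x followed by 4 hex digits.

`capacity` follows `width` (1 B), `duration_ms` (4 B), `reserved` (8 B), so it starts at offset 1 + 4 + 8 = 13 and occupies 2 bytes.
Bytes at offsets 13..14: FB BD.
Big-endian stores the most-significant byte at the lowest address.
The bytes are already most-significant first: 0xFBBD.

0xFBBD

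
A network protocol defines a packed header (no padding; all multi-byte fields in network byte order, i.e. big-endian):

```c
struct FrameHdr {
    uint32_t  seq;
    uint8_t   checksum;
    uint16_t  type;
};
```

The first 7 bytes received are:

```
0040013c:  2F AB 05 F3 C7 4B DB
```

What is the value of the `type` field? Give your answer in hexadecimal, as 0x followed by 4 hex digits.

0x4BDB

`type` follows `seq` (4 B), `checksum` (1 B), so it starts at offset 4 + 1 = 5 and occupies 2 bytes.
Bytes at offsets 5..6: 4B DB.
Big-endian: lowest address holds the most-significant byte.
The bytes are already most-significant first: 0x4BDB.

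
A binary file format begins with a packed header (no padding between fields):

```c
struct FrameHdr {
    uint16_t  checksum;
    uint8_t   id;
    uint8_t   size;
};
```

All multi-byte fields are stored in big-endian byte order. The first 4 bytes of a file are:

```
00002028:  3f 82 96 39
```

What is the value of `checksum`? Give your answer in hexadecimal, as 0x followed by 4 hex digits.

`checksum` is the first field, at byte offset 0, occupying 2 bytes.
Bytes at offsets 0..1: 3F 82.
Big-endian: lowest address holds the most-significant byte.
The bytes are already most-significant first: 0x3F82.

0x3F82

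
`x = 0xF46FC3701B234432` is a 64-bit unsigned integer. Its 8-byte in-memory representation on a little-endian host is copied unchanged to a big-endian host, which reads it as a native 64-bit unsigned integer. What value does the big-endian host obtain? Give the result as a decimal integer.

3622058601075666932

Stored little-endian, the bytes at ascending addresses are 32 44 23 1B 70 C3 6F F4.
Read back as big-endian, the last byte is least significant, giving 0x3244231B70C36FF4.
0x3244231B70C36FF4 = 3622058601075666932.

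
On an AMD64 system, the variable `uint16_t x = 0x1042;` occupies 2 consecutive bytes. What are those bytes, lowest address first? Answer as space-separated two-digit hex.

42 10

Split into bytes (most-significant first): 10 42.
Little-endian: lowest address holds the least-significant byte.
So at ascending addresses the bytes are 42 10.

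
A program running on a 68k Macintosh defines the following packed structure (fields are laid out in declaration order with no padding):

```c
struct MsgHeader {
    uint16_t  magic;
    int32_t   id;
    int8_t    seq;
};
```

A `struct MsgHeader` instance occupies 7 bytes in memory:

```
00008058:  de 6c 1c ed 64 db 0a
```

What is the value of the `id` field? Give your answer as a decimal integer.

`id` follows `magic` (2 bytes), so it starts at byte offset 2 and occupies 4 bytes.
Bytes at offsets 2..5: 1C ED 64 DB.
Big-endian stores the most-significant byte at the lowest address.
The bytes are already most-significant first: 0x1CED64DB.
0x1CED64DB = 485319899.

485319899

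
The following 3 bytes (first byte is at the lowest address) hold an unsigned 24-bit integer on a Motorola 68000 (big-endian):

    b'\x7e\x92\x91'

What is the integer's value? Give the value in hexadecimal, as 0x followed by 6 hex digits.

Big-endian stores the most-significant byte at the lowest address.
The bytes are already most-significant first: 0x7E9291.

0x7E9291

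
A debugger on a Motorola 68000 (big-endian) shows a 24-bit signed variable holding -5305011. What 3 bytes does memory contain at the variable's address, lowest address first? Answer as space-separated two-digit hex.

Two's complement of -5305011 in 24 bits: 5305011 = 0x50F2B3; invert → 0xAF0D4C; add 1 → 0xAF0D4D.
Split into bytes (most-significant first): AF 0D 4D.
Big-endian stores the most-significant byte at the lowest address.
So the memory order matches the most-significant-first order: AF 0D 4D.

AF 0D 4D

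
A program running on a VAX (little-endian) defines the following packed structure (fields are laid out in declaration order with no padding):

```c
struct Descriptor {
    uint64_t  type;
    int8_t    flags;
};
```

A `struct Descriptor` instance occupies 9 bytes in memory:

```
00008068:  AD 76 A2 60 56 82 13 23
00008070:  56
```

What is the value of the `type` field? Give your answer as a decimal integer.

2527507123385038509

`type` is the first field, at byte offset 0, occupying 8 bytes.
Bytes at offsets 0..7: AD 76 A2 60 56 82 13 23.
In little-endian order the low byte comes first in memory.
Reassemble most-significant byte first: 23 13 82 56 60 A2 76 AD → 0x2313825660A276AD.
0x2313825660A276AD = 2527507123385038509.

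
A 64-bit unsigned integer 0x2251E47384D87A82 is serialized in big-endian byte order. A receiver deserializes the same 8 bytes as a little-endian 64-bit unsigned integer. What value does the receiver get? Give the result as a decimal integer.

Stored big-endian, the bytes at ascending addresses are 22 51 E4 73 84 D8 7A 82.
Read back as little-endian, the first byte is least significant, giving 0x827AD88473E45122.
0x827AD88473E45122 = 9402065235480957218.

9402065235480957218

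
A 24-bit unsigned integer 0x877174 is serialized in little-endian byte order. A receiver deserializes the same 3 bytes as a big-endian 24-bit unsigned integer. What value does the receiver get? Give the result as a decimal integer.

7631239

Stored little-endian, the bytes at ascending addresses are 74 71 87.
Read back as big-endian, the last byte is least significant, giving 0x747187.
0x747187 = 7631239.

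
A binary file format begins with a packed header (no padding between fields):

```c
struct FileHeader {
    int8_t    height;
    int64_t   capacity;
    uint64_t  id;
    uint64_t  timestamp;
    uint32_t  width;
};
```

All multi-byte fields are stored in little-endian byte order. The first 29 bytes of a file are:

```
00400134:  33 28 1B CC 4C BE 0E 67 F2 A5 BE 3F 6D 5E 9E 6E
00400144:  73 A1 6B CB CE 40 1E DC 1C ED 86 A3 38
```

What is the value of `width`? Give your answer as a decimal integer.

950241005

`width` follows `height` (1 B), `capacity` (8 B), `id` (8 B), `timestamp` (8 B), so it starts at offset 1 + 8 + 8 + 8 = 25 and occupies 4 bytes.
Bytes at offsets 25..28: ED 86 A3 38.
Little-endian stores the least-significant byte at the lowest address.
Reassemble most-significant byte first: 38 A3 86 ED → 0x38A386ED.
0x38A386ED = 950241005.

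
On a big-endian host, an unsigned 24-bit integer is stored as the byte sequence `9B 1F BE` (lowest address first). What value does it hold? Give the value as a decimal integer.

10166206

In big-endian order the high byte comes first in memory.
The bytes are already most-significant first: 0x9B1FBE.
0x9B1FBE = 10166206.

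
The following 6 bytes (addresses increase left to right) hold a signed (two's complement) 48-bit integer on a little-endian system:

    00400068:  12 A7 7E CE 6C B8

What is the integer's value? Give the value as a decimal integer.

Little-endian: lowest address holds the least-significant byte.
Reassemble most-significant byte first: B8 6C CE 7E A7 12 → 0xB86CCE7EA712.
Top bit is set, so as a signed 48-bit value this is 0xB86CCE7EA712 − 2^48 = -78697516325102.

-78697516325102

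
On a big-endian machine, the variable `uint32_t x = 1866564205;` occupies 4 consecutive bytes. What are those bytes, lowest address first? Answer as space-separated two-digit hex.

1866564205 in hexadecimal, padded to 32 bits, is 0x6F41826D.
Split into bytes (most-significant first): 6F 41 82 6D.
Big-endian stores the most-significant byte at the lowest address.
So the memory order matches the most-significant-first order: 6F 41 82 6D.

6F 41 82 6D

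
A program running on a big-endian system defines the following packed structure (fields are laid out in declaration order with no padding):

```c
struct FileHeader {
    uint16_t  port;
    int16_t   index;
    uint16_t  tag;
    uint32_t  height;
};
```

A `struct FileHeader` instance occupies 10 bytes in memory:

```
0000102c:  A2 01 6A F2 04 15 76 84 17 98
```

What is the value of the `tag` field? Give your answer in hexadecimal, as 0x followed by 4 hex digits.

0x0415

`tag` follows `port` (2 B), `index` (2 B), so it starts at offset 2 + 2 = 4 and occupies 2 bytes.
Bytes at offsets 4..5: 04 15.
In big-endian order the high byte comes first in memory.
The bytes are already most-significant first: 0x0415.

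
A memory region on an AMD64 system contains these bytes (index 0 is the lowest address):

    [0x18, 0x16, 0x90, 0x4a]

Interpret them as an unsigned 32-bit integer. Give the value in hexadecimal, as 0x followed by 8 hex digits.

Little-endian stores the least-significant byte at the lowest address.
Reassemble most-significant byte first: 4A 90 16 18 → 0x4A901618.

0x4A901618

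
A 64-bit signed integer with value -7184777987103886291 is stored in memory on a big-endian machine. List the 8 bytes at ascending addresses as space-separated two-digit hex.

9C 4A 8A 7C C0 A0 74 2D

Two's complement of -7184777987103886291 in 64 bits: 7184777987103886291 = 0x63B575833F5F8BD3; invert → 0x9C4A8A7CC0A0742C; add 1 → 0x9C4A8A7CC0A0742D.
Split into bytes (most-significant first): 9C 4A 8A 7C C0 A0 74 2D.
In big-endian order the high byte comes first in memory.
So the memory order matches the most-significant-first order: 9C 4A 8A 7C C0 A0 74 2D.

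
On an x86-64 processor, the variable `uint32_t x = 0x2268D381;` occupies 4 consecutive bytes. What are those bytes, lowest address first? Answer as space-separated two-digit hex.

Split into bytes (most-significant first): 22 68 D3 81.
Little-endian: lowest address holds the least-significant byte.
So at ascending addresses the bytes are 81 D3 68 22.

81 D3 68 22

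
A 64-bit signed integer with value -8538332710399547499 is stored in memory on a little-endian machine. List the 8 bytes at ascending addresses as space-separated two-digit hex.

Two's complement of -8538332710399547499 in 64 bits: 8538332710399547499 = 0x767E405CB176986B; invert → 0x8981BFA34E896794; add 1 → 0x8981BFA34E896795.
Split into bytes (most-significant first): 89 81 BF A3 4E 89 67 95.
In little-endian order the low byte comes first in memory.
So at ascending addresses the bytes are 95 67 89 4E A3 BF 81 89.

95 67 89 4E A3 BF 81 89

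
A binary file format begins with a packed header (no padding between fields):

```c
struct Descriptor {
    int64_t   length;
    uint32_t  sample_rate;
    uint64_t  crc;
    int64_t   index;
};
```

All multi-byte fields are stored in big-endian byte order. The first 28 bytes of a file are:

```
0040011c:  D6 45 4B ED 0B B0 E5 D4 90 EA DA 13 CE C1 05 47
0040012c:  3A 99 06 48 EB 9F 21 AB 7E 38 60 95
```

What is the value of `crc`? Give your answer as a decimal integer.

`crc` follows `length` (8 B), `sample_rate` (4 B), so it starts at offset 8 + 4 = 12 and occupies 8 bytes.
Bytes at offsets 12..19: CE C1 05 47 3A 99 06 48.
In big-endian order the high byte comes first in memory.
The bytes are already most-significant first: 0xCEC105473A990648.
0xCEC105473A990648 = 14898194845802235464.

14898194845802235464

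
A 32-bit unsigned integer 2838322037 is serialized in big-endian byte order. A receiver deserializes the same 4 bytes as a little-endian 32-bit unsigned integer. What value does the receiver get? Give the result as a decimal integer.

1968909737

2838322037 in 32-bit hexadecimal is 0xA92D5B75.
Stored big-endian, the bytes at ascending addresses are A9 2D 5B 75.
Read back as little-endian, the first byte is least significant, giving 0x755B2DA9.
0x755B2DA9 = 1968909737.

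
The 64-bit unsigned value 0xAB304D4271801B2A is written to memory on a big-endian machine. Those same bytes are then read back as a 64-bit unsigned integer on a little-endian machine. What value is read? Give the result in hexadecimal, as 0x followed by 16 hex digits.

Stored big-endian, the bytes at ascending addresses are AB 30 4D 42 71 80 1B 2A.
Read back as little-endian, the first byte is least significant, giving 0x2A1B8071424D30AB.

0x2A1B8071424D30AB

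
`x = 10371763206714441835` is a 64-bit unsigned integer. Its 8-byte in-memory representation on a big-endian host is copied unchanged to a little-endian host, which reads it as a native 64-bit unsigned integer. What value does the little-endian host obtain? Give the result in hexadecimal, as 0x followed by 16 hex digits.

0x6B40AE3EAFE7EF8F

10371763206714441835 in 64-bit hexadecimal is 0x8FEFE7AF3EAE406B.
Stored big-endian, the bytes at ascending addresses are 8F EF E7 AF 3E AE 40 6B.
Read back as little-endian, the first byte is least significant, giving 0x6B40AE3EAFE7EF8F.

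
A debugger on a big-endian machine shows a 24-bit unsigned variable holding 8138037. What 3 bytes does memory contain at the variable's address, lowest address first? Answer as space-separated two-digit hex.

7C 2D 35

8138037 in hexadecimal, padded to 24 bits, is 0x7C2D35.
Split into bytes (most-significant first): 7C 2D 35.
In big-endian order the high byte comes first in memory.
So the memory order matches the most-significant-first order: 7C 2D 35.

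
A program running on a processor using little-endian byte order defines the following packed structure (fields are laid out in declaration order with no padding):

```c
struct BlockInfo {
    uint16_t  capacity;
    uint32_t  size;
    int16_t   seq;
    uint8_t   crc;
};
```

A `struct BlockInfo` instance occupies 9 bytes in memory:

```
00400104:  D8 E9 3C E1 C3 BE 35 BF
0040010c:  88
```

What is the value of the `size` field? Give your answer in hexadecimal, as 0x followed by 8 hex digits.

`size` follows `capacity` (2 bytes), so it starts at byte offset 2 and occupies 4 bytes.
Bytes at offsets 2..5: 3C E1 C3 BE.
Little-endian: lowest address holds the least-significant byte.
Reassemble most-significant byte first: BE C3 E1 3C → 0xBEC3E13C.

0xBEC3E13C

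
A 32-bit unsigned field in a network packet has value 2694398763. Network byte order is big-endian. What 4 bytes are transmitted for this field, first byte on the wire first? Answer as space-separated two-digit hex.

A0 99 43 2B

2694398763 in hexadecimal, padded to 32 bits, is 0xA099432B.
Split into bytes (most-significant first): A0 99 43 2B.
Big-endian: lowest address holds the most-significant byte.
So the memory order matches the most-significant-first order: A0 99 43 2B.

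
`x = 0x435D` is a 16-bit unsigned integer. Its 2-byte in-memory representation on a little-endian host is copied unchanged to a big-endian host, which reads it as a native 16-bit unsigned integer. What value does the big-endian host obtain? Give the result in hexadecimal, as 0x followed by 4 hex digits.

0x5D43

Stored little-endian, the bytes at ascending addresses are 5D 43.
Read back as big-endian, the last byte is least significant, giving 0x5D43.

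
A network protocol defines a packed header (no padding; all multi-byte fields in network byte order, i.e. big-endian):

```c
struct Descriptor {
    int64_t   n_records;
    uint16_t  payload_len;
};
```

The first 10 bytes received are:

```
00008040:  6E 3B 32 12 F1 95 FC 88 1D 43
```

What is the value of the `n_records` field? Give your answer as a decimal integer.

`n_records` is the first field, at byte offset 0, occupying 8 bytes.
Bytes at offsets 0..7: 6E 3B 32 12 F1 95 FC 88.
Big-endian stores the most-significant byte at the lowest address.
The bytes are already most-significant first: 0x6E3B3212F195FC88.
0x6E3B3212F195FC88 = 7942997424741940360.

7942997424741940360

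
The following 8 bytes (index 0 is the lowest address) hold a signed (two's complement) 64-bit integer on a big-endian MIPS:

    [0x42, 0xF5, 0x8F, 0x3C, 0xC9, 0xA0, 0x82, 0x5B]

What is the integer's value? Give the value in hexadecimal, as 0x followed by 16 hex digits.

Big-endian stores the most-significant byte at the lowest address.
The bytes are already most-significant first: 0x42F58F3CC9A0825B.

0x42F58F3CC9A0825B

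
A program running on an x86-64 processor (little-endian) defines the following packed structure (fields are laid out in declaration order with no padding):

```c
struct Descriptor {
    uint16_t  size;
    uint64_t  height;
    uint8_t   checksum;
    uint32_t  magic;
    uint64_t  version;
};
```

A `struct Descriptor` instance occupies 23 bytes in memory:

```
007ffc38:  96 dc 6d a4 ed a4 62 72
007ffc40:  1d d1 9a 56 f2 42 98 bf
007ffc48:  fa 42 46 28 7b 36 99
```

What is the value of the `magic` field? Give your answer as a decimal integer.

2554524246

`magic` follows `size` (2 B), `height` (8 B), `checksum` (1 B), so it starts at offset 2 + 8 + 1 = 11 and occupies 4 bytes.
Bytes at offsets 11..14: 56 F2 42 98.
In little-endian order the low byte comes first in memory.
Reassemble most-significant byte first: 98 42 F2 56 → 0x9842F256.
0x9842F256 = 2554524246.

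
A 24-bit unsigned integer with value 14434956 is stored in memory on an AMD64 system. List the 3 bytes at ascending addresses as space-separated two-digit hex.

14434956 in hexadecimal, padded to 24 bits, is 0xDC428C.
Split into bytes (most-significant first): DC 42 8C.
In little-endian order the low byte comes first in memory.
So at ascending addresses the bytes are 8C 42 DC.

8C 42 DC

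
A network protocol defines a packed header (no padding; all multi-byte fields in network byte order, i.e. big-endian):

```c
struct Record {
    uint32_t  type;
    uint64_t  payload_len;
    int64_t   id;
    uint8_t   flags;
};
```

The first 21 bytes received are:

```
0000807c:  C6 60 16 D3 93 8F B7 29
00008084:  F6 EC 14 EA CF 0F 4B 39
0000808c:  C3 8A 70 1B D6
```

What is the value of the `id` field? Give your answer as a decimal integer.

`id` follows `type` (4 B), `payload_len` (8 B), so it starts at offset 4 + 8 = 12 and occupies 8 bytes.
Bytes at offsets 12..19: CF 0F 4B 39 C3 8A 70 1B.
Big-endian: lowest address holds the most-significant byte.
The bytes are already most-significant first: 0xCF0F4B39C38A701B.
Top bit is set, so as a signed 64-bit value this is 0xCF0F4B39C38A701B − 2^64 = -3526517271741960165.

-3526517271741960165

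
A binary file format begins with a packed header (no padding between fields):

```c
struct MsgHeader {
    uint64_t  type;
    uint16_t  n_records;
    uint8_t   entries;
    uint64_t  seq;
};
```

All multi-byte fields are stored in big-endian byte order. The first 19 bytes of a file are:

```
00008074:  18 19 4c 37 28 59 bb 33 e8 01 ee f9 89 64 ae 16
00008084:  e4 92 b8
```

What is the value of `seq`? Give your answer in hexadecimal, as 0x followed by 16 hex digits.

0xF98964AE16E492B8

`seq` follows `type` (8 B), `n_records` (2 B), `entries` (1 B), so it starts at offset 8 + 2 + 1 = 11 and occupies 8 bytes.
Bytes at offsets 11..18: F9 89 64 AE 16 E4 92 B8.
Big-endian stores the most-significant byte at the lowest address.
The bytes are already most-significant first: 0xF98964AE16E492B8.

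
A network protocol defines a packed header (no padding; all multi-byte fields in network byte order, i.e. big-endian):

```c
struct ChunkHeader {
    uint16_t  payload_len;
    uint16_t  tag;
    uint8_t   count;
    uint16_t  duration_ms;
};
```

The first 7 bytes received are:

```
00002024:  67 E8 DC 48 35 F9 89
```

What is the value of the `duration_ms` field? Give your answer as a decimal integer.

63881

`duration_ms` follows `payload_len` (2 B), `tag` (2 B), `count` (1 B), so it starts at offset 2 + 2 + 1 = 5 and occupies 2 bytes.
Bytes at offsets 5..6: F9 89.
Big-endian stores the most-significant byte at the lowest address.
The bytes are already most-significant first: 0xF989.
0xF989 = 63881.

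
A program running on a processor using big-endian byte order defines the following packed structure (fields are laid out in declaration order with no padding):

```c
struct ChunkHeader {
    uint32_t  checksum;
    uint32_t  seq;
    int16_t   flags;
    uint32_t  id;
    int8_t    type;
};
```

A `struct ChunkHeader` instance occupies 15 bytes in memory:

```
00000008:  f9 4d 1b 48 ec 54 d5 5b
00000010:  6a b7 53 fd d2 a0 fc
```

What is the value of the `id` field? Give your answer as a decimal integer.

`id` follows `checksum` (4 B), `seq` (4 B), `flags` (2 B), so it starts at offset 4 + 4 + 2 = 10 and occupies 4 bytes.
Bytes at offsets 10..13: 53 FD D2 A0.
In big-endian order the high byte comes first in memory.
The bytes are already most-significant first: 0x53FDD2A0.
0x53FDD2A0 = 1409143456.

1409143456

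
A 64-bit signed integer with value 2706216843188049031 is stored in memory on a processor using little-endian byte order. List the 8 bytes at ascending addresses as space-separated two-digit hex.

2706216843188049031 in hexadecimal, padded to 64 bits, is 0x258E69E177671487.
Split into bytes (most-significant first): 25 8E 69 E1 77 67 14 87.
Little-endian stores the least-significant byte at the lowest address.
So at ascending addresses the bytes are 87 14 67 77 E1 69 8E 25.

87 14 67 77 E1 69 8E 25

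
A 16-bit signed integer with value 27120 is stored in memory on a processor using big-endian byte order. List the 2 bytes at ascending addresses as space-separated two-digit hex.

27120 in hexadecimal, padded to 16 bits, is 0x69F0.
Split into bytes (most-significant first): 69 F0.
Big-endian: lowest address holds the most-significant byte.
So the memory order matches the most-significant-first order: 69 F0.

69 F0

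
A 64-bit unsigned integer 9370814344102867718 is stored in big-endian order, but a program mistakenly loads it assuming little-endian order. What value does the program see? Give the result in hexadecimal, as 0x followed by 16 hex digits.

0x06F3624CFFD10B82

9370814344102867718 in 64-bit hexadecimal is 0x820BD1FF4C62F306.
Stored big-endian, the bytes at ascending addresses are 82 0B D1 FF 4C 62 F3 06.
Read back as little-endian, the first byte is least significant, giving 0x06F3624CFFD10B82.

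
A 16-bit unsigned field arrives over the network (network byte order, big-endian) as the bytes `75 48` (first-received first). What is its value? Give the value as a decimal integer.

30024

Big-endian stores the most-significant byte at the lowest address.
The bytes are already most-significant first: 0x7548.
0x7548 = 30024.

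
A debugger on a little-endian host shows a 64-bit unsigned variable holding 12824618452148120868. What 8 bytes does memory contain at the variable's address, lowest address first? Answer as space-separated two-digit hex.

24 6D 35 D4 88 32 FA B1

12824618452148120868 in hexadecimal, padded to 64 bits, is 0xB1FA3288D4356D24.
Split into bytes (most-significant first): B1 FA 32 88 D4 35 6D 24.
In little-endian order the low byte comes first in memory.
So at ascending addresses the bytes are 24 6D 35 D4 88 32 FA B1.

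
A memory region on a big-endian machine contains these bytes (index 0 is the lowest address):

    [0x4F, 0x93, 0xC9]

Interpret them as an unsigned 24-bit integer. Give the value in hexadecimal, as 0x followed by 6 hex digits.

0x4F93C9

Big-endian stores the most-significant byte at the lowest address.
The bytes are already most-significant first: 0x4F93C9.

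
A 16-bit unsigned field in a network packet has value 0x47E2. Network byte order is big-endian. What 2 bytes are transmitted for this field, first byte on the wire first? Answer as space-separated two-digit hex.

47 E2

Split into bytes (most-significant first): 47 E2.
Big-endian: lowest address holds the most-significant byte.
So the memory order matches the most-significant-first order: 47 E2.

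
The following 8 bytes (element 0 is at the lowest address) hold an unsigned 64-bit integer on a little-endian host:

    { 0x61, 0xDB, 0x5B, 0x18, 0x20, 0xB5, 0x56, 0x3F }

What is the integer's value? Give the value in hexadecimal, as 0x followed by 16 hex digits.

In little-endian order the low byte comes first in memory.
Reassemble most-significant byte first: 3F 56 B5 20 18 5B DB 61 → 0x3F56B520185BDB61.

0x3F56B520185BDB61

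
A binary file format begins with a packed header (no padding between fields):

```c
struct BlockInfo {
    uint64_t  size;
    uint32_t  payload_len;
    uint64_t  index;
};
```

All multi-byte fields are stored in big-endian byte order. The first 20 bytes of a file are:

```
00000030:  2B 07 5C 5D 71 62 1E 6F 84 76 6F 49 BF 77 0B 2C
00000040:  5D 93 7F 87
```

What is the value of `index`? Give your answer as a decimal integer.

`index` follows `size` (8 B), `payload_len` (4 B), so it starts at offset 8 + 4 = 12 and occupies 8 bytes.
Bytes at offsets 12..19: BF 77 0B 2C 5D 93 7F 87.
Big-endian: lowest address holds the most-significant byte.
The bytes are already most-significant first: 0xBF770B2C5D937F87.
0xBF770B2C5D937F87 = 13796508268649217927.

13796508268649217927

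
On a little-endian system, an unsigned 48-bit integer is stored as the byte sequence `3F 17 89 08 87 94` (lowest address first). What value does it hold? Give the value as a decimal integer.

163307684697919

Little-endian stores the least-significant byte at the lowest address.
Reassemble most-significant byte first: 94 87 08 89 17 3F → 0x94870889173F.
0x94870889173F = 163307684697919.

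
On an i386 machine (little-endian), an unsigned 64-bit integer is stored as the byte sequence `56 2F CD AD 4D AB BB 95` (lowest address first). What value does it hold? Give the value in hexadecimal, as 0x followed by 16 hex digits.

0x95BBAB4DADCD2F56

In little-endian order the low byte comes first in memory.
Reassemble most-significant byte first: 95 BB AB 4D AD CD 2F 56 → 0x95BBAB4DADCD2F56.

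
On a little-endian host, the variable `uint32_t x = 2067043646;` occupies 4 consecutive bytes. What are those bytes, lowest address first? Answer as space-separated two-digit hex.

2067043646 in hexadecimal, padded to 32 bits, is 0x7B34953E.
Split into bytes (most-significant first): 7B 34 95 3E.
Little-endian stores the least-significant byte at the lowest address.
So at ascending addresses the bytes are 3E 95 34 7B.

3E 95 34 7B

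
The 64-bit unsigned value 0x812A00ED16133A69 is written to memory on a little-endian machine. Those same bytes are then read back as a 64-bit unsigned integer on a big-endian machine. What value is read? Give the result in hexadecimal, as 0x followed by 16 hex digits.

0x693A1316ED002A81

Stored little-endian, the bytes at ascending addresses are 69 3A 13 16 ED 00 2A 81.
Read back as big-endian, the last byte is least significant, giving 0x693A1316ED002A81.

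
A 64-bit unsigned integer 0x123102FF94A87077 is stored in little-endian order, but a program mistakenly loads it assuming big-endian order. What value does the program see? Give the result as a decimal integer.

8606564245791977746

Stored little-endian, the bytes at ascending addresses are 77 70 A8 94 FF 02 31 12.
Read back as big-endian, the last byte is least significant, giving 0x7770A894FF023112.
0x7770A894FF023112 = 8606564245791977746.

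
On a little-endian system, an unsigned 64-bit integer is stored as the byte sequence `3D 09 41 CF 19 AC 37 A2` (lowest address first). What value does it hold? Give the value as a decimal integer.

11689000584714717501

Little-endian stores the least-significant byte at the lowest address.
Reassemble most-significant byte first: A2 37 AC 19 CF 41 09 3D → 0xA237AC19CF41093D.
0xA237AC19CF41093D = 11689000584714717501.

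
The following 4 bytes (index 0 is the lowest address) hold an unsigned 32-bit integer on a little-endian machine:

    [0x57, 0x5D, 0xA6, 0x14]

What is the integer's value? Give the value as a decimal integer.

346447191

Little-endian: lowest address holds the least-significant byte.
Reassemble most-significant byte first: 14 A6 5D 57 → 0x14A65D57.
0x14A65D57 = 346447191.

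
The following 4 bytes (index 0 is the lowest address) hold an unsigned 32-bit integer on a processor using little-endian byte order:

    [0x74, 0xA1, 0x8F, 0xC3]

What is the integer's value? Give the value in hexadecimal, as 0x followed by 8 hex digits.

Little-endian stores the least-significant byte at the lowest address.
Reassemble most-significant byte first: C3 8F A1 74 → 0xC38FA174.

0xC38FA174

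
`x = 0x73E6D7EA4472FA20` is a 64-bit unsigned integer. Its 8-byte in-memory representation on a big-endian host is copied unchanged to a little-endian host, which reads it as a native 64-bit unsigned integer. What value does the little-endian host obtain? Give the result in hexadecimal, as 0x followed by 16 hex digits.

Stored big-endian, the bytes at ascending addresses are 73 E6 D7 EA 44 72 FA 20.
Read back as little-endian, the first byte is least significant, giving 0x20FA7244EAD7E673.

0x20FA7244EAD7E673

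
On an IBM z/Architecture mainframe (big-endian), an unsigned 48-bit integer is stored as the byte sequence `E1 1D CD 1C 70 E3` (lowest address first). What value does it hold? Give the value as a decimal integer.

In big-endian order the high byte comes first in memory.
The bytes are already most-significant first: 0xE11DCD1C70E3.
0xE11DCD1C70E3 = 247518111494371.

247518111494371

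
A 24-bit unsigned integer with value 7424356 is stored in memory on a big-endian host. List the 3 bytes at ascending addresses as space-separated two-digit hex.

71 49 64

7424356 in hexadecimal, padded to 24 bits, is 0x714964.
Split into bytes (most-significant first): 71 49 64.
Big-endian: lowest address holds the most-significant byte.
So the memory order matches the most-significant-first order: 71 49 64.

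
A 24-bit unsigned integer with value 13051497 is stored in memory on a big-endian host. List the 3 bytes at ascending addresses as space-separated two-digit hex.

C7 26 69

13051497 in hexadecimal, padded to 24 bits, is 0xC72669.
Split into bytes (most-significant first): C7 26 69.
Big-endian: lowest address holds the most-significant byte.
So the memory order matches the most-significant-first order: C7 26 69.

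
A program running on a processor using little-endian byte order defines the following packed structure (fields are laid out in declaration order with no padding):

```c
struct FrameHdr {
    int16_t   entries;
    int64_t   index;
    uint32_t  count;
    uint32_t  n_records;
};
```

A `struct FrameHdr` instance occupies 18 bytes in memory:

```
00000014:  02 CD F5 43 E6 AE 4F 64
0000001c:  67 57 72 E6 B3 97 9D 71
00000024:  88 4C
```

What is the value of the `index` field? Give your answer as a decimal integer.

6298112897300448245

`index` follows `entries` (2 bytes), so it starts at byte offset 2 and occupies 8 bytes.
Bytes at offsets 2..9: F5 43 E6 AE 4F 64 67 57.
In little-endian order the low byte comes first in memory.
Reassemble most-significant byte first: 57 67 64 4F AE E6 43 F5 → 0x5767644FAEE643F5.
0x5767644FAEE643F5 = 6298112897300448245.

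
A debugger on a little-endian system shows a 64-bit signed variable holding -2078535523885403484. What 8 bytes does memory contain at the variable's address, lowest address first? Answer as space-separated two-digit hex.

A4 B2 C7 1D F4 8E 27 E3

Two's complement of -2078535523885403484 in 64 bits: 2078535523885403484 = 0x1CD8710BE2384D5C; invert → 0xE3278EF41DC7B2A3; add 1 → 0xE3278EF41DC7B2A4.
Split into bytes (most-significant first): E3 27 8E F4 1D C7 B2 A4.
Little-endian: lowest address holds the least-significant byte.
So at ascending addresses the bytes are A4 B2 C7 1D F4 8E 27 E3.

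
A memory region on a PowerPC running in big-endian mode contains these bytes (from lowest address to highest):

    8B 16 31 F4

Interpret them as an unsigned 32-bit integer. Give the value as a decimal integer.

In big-endian order the high byte comes first in memory.
The bytes are already most-significant first: 0x8B1631F4.
0x8B1631F4 = 2333487604.

2333487604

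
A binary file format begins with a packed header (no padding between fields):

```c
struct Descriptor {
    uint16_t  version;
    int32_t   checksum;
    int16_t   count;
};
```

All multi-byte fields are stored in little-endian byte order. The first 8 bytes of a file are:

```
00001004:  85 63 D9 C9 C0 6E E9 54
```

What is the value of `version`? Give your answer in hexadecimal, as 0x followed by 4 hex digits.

0x6385

`version` is the first field, at byte offset 0, occupying 2 bytes.
Bytes at offsets 0..1: 85 63.
In little-endian order the low byte comes first in memory.
Reassemble most-significant byte first: 63 85 → 0x6385.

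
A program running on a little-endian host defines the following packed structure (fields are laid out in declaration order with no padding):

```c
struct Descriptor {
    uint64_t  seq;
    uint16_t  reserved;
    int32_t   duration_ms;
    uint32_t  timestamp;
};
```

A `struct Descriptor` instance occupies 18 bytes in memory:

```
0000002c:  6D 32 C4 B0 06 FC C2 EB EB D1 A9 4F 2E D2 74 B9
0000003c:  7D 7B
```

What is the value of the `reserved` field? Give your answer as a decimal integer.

`reserved` follows `seq` (8 bytes), so it starts at byte offset 8 and occupies 2 bytes.
Bytes at offsets 8..9: EB D1.
In little-endian order the low byte comes first in memory.
Reassemble most-significant byte first: D1 EB → 0xD1EB.
0xD1EB = 53739.

53739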